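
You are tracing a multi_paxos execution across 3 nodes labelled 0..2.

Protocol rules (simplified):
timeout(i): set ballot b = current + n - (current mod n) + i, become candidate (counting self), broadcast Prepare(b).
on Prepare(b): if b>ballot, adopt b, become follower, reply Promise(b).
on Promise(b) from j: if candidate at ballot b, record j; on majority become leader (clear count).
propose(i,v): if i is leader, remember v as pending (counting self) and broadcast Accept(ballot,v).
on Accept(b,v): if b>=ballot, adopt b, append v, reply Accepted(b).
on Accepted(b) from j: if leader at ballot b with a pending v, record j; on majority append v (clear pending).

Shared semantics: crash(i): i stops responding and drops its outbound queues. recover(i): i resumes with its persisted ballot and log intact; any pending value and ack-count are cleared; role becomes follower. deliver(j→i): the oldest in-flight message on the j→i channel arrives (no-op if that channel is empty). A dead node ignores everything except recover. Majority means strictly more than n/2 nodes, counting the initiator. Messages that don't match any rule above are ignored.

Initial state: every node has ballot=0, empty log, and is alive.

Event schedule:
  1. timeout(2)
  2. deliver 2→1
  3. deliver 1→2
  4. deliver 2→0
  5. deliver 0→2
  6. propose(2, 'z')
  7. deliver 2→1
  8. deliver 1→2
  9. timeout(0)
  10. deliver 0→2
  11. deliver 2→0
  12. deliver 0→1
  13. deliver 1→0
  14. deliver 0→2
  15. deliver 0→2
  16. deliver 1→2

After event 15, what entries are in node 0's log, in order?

after 1 — timeout(2): n2:cand/b5/[-]
after 2 — deliver 2→1: n1:foll/b5/[-]
after 3 — deliver 1→2: n2:lead/b5/[-]
after 4 — deliver 2→0: n0:foll/b5/[-]
after 5 — deliver 0→2: ·
after 6 — propose(2,'z'): ·
after 7 — deliver 2→1: n1:foll/b5/[z]
after 8 — deliver 1→2: n2:lead/b5/[z]
after 9 — timeout(0): n0:cand/b6/[-]
after 10 — deliver 0→2: n2:foll/b6/[z]
after 11 — deliver 2→0: ·
after 12 — deliver 0→1: n1:foll/b6/[z]
after 13 — deliver 1→0: n0:lead/b6/[-]
after 14 — deliver 0→2: ·
after 15 — deliver 0→2: ·

empty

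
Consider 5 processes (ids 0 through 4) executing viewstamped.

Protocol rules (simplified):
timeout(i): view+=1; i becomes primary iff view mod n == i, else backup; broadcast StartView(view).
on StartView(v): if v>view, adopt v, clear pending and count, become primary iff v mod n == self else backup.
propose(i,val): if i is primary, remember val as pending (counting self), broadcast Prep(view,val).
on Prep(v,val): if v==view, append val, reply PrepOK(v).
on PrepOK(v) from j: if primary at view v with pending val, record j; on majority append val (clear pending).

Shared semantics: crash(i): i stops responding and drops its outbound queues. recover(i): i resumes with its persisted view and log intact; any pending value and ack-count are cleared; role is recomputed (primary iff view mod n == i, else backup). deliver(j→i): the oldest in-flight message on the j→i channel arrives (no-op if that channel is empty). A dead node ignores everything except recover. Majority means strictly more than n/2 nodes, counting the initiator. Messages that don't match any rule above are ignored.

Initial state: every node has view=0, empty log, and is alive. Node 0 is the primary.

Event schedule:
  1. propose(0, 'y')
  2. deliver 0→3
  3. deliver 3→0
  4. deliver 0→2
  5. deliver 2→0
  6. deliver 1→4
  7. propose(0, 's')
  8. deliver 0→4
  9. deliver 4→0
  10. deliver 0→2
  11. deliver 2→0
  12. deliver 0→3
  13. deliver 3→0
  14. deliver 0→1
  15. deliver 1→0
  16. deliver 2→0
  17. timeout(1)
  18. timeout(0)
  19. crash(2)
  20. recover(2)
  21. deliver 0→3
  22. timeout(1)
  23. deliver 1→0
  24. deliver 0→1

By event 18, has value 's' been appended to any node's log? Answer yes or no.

1. propose(0,'y'):  nop
2. deliver 0→3:  <3:back v0 y>
3. deliver 3→0:  nop
4. deliver 0→2:  <2:back v0 y>
5. deliver 2→0:  <0:prim v0 y>
6. deliver 1→4:  nop
7. propose(0,'s'):  nop
8. deliver 0→4:  <4:back v0 y>
9. deliver 4→0:  nop
10. deliver 0→2:  <2:back v0 y,s>
11. deliver 2→0:  <0:prim v0 y,s>
12. deliver 0→3:  <3:back v0 y,s>
13. deliver 3→0:  nop
14. deliver 0→1:  <1:back v0 y>
15. deliver 1→0:  nop
16. deliver 2→0:  nop
17. timeout(1):  <1:prim v1 y>
18. timeout(0):  <0:back v1 y,s>

yes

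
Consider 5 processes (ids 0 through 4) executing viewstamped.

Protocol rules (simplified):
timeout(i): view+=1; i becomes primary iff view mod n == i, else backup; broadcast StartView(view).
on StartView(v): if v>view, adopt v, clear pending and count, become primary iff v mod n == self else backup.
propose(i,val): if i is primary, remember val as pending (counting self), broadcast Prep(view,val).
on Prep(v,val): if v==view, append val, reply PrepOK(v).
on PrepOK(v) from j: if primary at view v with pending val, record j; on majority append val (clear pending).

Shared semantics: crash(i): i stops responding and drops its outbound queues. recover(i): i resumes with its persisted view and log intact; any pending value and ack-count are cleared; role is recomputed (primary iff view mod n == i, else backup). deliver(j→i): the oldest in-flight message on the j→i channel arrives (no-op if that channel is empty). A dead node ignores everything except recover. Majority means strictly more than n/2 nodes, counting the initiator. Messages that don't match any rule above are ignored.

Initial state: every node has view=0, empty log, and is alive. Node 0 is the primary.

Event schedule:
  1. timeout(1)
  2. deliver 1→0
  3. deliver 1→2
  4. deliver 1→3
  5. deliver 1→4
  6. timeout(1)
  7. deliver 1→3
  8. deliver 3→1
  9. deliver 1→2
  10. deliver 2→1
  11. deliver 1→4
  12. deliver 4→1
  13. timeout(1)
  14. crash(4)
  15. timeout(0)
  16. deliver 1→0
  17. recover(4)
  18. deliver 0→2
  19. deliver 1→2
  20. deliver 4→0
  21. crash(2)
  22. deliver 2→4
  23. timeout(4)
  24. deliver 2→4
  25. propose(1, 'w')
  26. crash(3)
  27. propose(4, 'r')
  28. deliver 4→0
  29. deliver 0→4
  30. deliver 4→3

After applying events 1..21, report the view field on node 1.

3

[1] timeout(1) → N1(prim v1 [-])
[2] deliver 1→0 → N0(back v1 [-])
[3] deliver 1→2 → N2(back v1 [-])
[4] deliver 1→3 → N3(back v1 [-])
[5] deliver 1→4 → N4(back v1 [-])
[6] timeout(1) → N1(back v2 [-])
[7] deliver 1→3 → N3(back v2 [-])
[8] deliver 3→1 → ∅
[9] deliver 1→2 → N2(prim v2 [-])
[10] deliver 2→1 → ∅
[11] deliver 1→4 → N4(back v2 [-])
[12] deliver 4→1 → ∅
[13] timeout(1) → N1(back v3 [-])
[14] crash(4) → N4(✗back v2 [-])
[15] timeout(0) → N0(back v2 [-])
[16] deliver 1→0 → ∅
[17] recover(4) → N4(back v2 [-])
[18] deliver 0→2 → ∅
[19] deliver 1→2 → N2(back v3 [-])
[20] deliver 4→0 → ∅
[21] crash(2) → N2(✗back v3 [-])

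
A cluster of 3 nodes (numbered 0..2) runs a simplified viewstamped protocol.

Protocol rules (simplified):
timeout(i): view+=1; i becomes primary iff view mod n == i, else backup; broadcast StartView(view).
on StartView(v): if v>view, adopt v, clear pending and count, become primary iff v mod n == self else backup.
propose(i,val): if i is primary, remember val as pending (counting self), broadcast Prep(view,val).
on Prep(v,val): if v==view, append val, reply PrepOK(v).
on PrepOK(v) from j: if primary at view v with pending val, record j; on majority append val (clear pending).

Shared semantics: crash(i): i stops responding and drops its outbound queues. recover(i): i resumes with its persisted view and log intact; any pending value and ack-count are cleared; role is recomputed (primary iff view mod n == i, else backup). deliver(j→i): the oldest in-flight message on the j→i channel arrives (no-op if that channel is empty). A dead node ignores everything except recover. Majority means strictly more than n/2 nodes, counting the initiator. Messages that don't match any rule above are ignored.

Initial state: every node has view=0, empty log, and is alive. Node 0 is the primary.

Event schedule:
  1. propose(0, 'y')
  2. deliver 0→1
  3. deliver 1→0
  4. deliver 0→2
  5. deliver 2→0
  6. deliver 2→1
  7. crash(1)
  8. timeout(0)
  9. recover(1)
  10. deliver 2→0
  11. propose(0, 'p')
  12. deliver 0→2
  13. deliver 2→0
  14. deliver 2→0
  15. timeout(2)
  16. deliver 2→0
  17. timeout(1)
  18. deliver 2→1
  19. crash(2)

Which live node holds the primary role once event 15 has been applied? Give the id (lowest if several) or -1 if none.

1. propose(0,'y'):  nop
2. deliver 0→1:  <1:back v0 y>
3. deliver 1→0:  <0:prim v0 y>
4. deliver 0→2:  <2:back v0 y>
5. deliver 2→0:  nop
6. deliver 2→1:  nop
7. crash(1):  <1:✗back v0 y>
8. timeout(0):  <0:back v1 y>
9. recover(1):  <1:back v0 y>
10. deliver 2→0:  nop
11. propose(0,'p'):  nop
12. deliver 0→2:  <2:back v1 y>
13. deliver 2→0:  nop
14. deliver 2→0:  nop
15. timeout(2):  <2:prim v2 y>

2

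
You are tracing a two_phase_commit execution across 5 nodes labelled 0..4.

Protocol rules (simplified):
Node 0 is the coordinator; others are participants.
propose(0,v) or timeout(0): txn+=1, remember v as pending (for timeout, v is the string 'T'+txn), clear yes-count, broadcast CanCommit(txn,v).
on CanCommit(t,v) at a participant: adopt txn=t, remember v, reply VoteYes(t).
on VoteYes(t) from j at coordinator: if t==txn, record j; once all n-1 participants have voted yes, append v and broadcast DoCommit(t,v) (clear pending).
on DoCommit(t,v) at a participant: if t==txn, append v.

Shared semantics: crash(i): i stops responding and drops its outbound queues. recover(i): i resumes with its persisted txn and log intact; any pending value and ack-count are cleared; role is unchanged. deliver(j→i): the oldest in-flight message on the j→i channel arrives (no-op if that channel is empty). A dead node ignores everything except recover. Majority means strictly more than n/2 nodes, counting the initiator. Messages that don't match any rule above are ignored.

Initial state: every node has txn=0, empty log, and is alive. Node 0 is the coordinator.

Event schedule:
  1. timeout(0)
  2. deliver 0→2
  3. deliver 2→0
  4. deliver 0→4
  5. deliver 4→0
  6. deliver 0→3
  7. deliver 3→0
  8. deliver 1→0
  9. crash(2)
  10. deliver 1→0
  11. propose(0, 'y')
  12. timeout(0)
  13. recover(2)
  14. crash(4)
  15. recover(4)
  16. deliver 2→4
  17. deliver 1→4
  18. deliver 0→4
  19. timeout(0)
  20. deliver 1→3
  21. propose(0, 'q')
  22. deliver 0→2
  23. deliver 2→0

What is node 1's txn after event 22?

0

e1 timeout(0): 0[coor,t=1,-]
e2 deliver 0→2: 2[part,t=1,-]
e3 deliver 2→0: ·
e4 deliver 0→4: 4[part,t=1,-]
e5 deliver 4→0: ·
e6 deliver 0→3: 3[part,t=1,-]
e7 deliver 3→0: ·
e8 deliver 1→0: ·
e9 crash(2): 2[✗part,t=1,-]
e10 deliver 1→0: ·
e11 propose(0,'y'): 0[coor,t=2,-]
e12 timeout(0): 0[coor,t=3,-]
e13 recover(2): 2[part,t=1,-]
e14 crash(4): 4[✗part,t=1,-]
e15 recover(4): 4[part,t=1,-]
e16 deliver 2→4: ·
e17 deliver 1→4: ·
e18 deliver 0→4: 4[part,t=2,-]
e19 timeout(0): 0[coor,t=4,-]
e20 deliver 1→3: ·
e21 propose(0,'q'): 0[coor,t=5,-]
e22 deliver 0→2: 2[part,t=2,-]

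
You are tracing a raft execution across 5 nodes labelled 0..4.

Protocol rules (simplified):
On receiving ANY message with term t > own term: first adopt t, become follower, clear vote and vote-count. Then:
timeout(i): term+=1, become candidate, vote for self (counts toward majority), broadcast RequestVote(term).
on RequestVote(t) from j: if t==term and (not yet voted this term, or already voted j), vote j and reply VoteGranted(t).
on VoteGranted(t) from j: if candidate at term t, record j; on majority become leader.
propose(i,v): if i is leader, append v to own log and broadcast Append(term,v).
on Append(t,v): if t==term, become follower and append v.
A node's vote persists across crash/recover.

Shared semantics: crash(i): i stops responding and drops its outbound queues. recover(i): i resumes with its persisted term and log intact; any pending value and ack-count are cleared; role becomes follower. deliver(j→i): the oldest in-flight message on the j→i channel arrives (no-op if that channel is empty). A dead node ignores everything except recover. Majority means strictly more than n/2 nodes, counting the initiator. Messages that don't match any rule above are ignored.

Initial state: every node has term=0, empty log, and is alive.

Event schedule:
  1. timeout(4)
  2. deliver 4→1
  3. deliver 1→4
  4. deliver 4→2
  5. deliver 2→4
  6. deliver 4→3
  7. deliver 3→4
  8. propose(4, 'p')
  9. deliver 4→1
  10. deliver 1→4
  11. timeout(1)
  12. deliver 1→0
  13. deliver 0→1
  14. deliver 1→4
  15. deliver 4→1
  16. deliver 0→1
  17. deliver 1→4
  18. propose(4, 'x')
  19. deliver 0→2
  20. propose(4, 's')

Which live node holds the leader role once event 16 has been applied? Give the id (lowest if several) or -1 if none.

1

[1] timeout(4) → N4(cand t1 [-])
[2] deliver 4→1 → N1(foll t1 [-])
[3] deliver 1→4 → ∅
[4] deliver 4→2 → N2(foll t1 [-])
[5] deliver 2→4 → N4(lead t1 [-])
[6] deliver 4→3 → N3(foll t1 [-])
[7] deliver 3→4 → ∅
[8] propose(4,'p') → N4(lead t1 [p])
[9] deliver 4→1 → N1(foll t1 [p])
[10] deliver 1→4 → ∅
[11] timeout(1) → N1(cand t2 [p])
[12] deliver 1→0 → N0(foll t2 [-])
[13] deliver 0→1 → ∅
[14] deliver 1→4 → N4(foll t2 [p])
[15] deliver 4→1 → N1(lead t2 [p])
[16] deliver 0→1 → ∅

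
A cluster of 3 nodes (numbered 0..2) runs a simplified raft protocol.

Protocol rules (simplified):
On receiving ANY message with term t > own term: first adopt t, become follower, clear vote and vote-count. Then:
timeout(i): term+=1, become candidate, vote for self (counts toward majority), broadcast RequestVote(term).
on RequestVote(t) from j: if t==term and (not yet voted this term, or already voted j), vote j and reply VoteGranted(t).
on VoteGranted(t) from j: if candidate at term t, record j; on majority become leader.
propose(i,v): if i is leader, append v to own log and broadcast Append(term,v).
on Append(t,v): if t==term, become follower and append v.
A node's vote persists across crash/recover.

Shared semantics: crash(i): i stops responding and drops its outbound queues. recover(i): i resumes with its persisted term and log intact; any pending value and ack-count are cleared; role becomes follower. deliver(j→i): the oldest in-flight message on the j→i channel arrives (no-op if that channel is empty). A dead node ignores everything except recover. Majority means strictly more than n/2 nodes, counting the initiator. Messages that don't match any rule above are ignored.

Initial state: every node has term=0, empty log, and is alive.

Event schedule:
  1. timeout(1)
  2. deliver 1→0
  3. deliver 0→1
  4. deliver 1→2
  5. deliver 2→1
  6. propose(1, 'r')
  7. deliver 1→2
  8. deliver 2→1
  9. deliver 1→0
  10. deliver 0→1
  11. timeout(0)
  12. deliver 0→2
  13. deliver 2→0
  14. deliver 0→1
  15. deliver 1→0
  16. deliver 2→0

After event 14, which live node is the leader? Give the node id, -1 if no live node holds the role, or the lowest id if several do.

0

after 1 — timeout(1): n1:cand/t1/[-]
after 2 — deliver 1→0: n0:foll/t1/[-]
after 3 — deliver 0→1: n1:lead/t1/[-]
after 4 — deliver 1→2: n2:foll/t1/[-]
after 5 — deliver 2→1: ·
after 6 — propose(1,'r'): n1:lead/t1/[r]
after 7 — deliver 1→2: n2:foll/t1/[r]
after 8 — deliver 2→1: ·
after 9 — deliver 1→0: n0:foll/t1/[r]
after 10 — deliver 0→1: ·
after 11 — timeout(0): n0:cand/t2/[r]
after 12 — deliver 0→2: n2:foll/t2/[r]
after 13 — deliver 2→0: n0:lead/t2/[r]
after 14 — deliver 0→1: n1:foll/t2/[r]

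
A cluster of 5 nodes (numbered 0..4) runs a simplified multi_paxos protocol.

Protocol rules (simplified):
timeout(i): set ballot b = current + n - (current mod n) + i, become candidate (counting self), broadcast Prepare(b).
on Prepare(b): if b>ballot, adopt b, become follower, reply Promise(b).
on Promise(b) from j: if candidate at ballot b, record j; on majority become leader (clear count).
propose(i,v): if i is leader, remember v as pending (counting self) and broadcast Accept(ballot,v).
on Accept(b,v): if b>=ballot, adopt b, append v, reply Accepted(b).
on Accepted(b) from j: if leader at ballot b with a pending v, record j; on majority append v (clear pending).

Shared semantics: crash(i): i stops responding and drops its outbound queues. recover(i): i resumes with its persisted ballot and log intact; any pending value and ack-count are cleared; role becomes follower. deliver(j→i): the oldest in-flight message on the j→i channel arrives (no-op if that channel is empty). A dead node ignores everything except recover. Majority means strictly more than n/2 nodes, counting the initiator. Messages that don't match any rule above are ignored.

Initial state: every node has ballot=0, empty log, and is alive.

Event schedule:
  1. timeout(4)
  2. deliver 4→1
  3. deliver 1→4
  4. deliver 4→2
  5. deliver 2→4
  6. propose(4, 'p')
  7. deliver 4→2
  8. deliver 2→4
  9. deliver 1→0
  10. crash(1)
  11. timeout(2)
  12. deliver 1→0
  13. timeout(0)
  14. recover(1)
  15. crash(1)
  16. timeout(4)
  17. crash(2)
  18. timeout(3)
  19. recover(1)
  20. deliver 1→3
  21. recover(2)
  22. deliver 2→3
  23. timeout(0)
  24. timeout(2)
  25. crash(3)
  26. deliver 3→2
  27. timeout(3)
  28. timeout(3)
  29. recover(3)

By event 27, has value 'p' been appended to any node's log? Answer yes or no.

[1] timeout(4) → N4(cand b9 [-])
[2] deliver 4→1 → N1(foll b9 [-])
[3] deliver 1→4 → ∅
[4] deliver 4→2 → N2(foll b9 [-])
[5] deliver 2→4 → N4(lead b9 [-])
[6] propose(4,'p') → ∅
[7] deliver 4→2 → N2(foll b9 [p])
[8] deliver 2→4 → ∅
[9] deliver 1→0 → ∅
[10] crash(1) → N1(✗foll b9 [-])
[11] timeout(2) → N2(cand b12 [p])
[12] deliver 1→0 → ∅
[13] timeout(0) → N0(cand b5 [-])
[14] recover(1) → N1(foll b9 [-])
[15] crash(1) → N1(✗foll b9 [-])
[16] timeout(4) → N4(cand b14 [-])
[17] crash(2) → N2(✗cand b12 [p])
[18] timeout(3) → N3(cand b8 [-])
[19] recover(1) → N1(foll b9 [-])
[20] deliver 1→3 → ∅
[21] recover(2) → N2(foll b12 [p])
[22] deliver 2→3 → ∅
[23] timeout(0) → N0(cand b10 [-])
[24] timeout(2) → N2(cand b17 [p])
[25] crash(3) → N3(✗cand b8 [-])
[26] deliver 3→2 → ∅
[27] timeout(3) → ∅

yes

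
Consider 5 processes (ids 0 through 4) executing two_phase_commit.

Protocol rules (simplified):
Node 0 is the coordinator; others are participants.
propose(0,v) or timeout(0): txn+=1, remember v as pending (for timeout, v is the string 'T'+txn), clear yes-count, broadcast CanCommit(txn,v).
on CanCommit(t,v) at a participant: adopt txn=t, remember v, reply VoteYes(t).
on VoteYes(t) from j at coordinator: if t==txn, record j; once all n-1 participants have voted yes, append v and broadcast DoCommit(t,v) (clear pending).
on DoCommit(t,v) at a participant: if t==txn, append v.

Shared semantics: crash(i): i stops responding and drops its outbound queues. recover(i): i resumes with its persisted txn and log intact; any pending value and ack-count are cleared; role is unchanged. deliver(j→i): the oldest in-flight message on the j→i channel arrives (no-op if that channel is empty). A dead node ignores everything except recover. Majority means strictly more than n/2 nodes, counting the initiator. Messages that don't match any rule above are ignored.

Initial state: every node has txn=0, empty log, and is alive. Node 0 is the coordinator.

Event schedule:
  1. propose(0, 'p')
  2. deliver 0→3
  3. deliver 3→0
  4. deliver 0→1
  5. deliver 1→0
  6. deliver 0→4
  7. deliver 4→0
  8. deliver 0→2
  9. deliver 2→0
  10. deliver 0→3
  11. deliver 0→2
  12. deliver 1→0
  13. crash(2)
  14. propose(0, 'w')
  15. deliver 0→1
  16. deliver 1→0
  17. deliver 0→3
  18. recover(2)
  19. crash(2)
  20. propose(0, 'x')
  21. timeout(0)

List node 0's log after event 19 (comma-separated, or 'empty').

1. propose(0,'p'):  <0:coor t1 ->
2. deliver 0→3:  <3:part t1 ->
3. deliver 3→0:  nop
4. deliver 0→1:  <1:part t1 ->
5. deliver 1→0:  nop
6. deliver 0→4:  <4:part t1 ->
7. deliver 4→0:  nop
8. deliver 0→2:  <2:part t1 ->
9. deliver 2→0:  <0:coor t1 p>
10. deliver 0→3:  <3:part t1 p>
11. deliver 0→2:  <2:part t1 p>
12. deliver 1→0:  nop
13. crash(2):  <2:✗part t1 p>
14. propose(0,'w'):  <0:coor t2 p>
15. deliver 0→1:  <1:part t1 p>
16. deliver 1→0:  nop
17. deliver 0→3:  <3:part t2 p>
18. recover(2):  <2:part t1 p>
19. crash(2):  <2:✗part t1 p>

p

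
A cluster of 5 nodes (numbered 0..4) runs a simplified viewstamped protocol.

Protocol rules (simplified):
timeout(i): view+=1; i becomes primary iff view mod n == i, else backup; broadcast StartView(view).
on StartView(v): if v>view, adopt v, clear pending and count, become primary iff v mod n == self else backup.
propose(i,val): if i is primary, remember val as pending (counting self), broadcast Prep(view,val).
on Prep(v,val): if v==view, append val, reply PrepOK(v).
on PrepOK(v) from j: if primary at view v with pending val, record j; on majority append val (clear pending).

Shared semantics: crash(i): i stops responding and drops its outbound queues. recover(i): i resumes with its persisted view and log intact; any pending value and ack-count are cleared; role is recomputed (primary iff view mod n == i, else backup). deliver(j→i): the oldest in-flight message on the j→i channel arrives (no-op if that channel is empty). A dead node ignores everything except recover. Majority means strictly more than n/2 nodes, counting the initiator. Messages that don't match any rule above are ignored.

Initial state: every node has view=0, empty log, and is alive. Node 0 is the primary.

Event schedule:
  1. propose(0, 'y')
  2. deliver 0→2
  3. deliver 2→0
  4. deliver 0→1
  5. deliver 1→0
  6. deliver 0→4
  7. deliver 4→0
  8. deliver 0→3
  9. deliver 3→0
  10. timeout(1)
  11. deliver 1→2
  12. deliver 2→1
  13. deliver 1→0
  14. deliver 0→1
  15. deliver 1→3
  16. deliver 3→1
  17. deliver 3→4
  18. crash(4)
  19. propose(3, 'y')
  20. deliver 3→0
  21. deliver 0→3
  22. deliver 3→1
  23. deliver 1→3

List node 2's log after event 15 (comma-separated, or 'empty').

y

step 1 propose(0,'y'): —
step 2 deliver 0→2: 2={back,v=0,log=y}
step 3 deliver 2→0: —
step 4 deliver 0→1: 1={back,v=0,log=y}
step 5 deliver 1→0: 0={prim,v=0,log=y}
step 6 deliver 0→4: 4={back,v=0,log=y}
step 7 deliver 4→0: —
step 8 deliver 0→3: 3={back,v=0,log=y}
step 9 deliver 3→0: —
step 10 timeout(1): 1={prim,v=1,log=y}
step 11 deliver 1→2: 2={back,v=1,log=y}
step 12 deliver 2→1: —
step 13 deliver 1→0: 0={back,v=1,log=y}
step 14 deliver 0→1: —
step 15 deliver 1→3: 3={back,v=1,log=y}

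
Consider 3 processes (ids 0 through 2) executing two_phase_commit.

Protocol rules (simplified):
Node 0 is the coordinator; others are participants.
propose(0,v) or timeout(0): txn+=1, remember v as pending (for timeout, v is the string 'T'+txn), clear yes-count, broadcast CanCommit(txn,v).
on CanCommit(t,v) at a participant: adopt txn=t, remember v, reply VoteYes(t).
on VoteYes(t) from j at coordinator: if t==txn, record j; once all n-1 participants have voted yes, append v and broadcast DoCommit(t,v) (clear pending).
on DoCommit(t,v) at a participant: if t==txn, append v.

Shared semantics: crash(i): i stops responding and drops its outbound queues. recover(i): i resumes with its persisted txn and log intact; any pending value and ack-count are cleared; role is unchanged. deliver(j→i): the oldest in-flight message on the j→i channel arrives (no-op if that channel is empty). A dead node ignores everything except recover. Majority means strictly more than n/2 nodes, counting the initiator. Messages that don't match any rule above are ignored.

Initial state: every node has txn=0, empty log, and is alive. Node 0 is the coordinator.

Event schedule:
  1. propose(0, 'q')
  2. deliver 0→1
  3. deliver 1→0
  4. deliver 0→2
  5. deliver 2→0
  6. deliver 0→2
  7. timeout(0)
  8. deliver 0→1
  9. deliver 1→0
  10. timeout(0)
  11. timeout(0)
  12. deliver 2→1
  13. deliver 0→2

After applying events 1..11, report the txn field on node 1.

1

[1] propose(0,'q') → N0(coor t1 [-])
[2] deliver 0→1 → N1(part t1 [-])
[3] deliver 1→0 → ∅
[4] deliver 0→2 → N2(part t1 [-])
[5] deliver 2→0 → N0(coor t1 [q])
[6] deliver 0→2 → N2(part t1 [q])
[7] timeout(0) → N0(coor t2 [q])
[8] deliver 0→1 → N1(part t1 [q])
[9] deliver 1→0 → ∅
[10] timeout(0) → N0(coor t3 [q])
[11] timeout(0) → N0(coor t4 [q])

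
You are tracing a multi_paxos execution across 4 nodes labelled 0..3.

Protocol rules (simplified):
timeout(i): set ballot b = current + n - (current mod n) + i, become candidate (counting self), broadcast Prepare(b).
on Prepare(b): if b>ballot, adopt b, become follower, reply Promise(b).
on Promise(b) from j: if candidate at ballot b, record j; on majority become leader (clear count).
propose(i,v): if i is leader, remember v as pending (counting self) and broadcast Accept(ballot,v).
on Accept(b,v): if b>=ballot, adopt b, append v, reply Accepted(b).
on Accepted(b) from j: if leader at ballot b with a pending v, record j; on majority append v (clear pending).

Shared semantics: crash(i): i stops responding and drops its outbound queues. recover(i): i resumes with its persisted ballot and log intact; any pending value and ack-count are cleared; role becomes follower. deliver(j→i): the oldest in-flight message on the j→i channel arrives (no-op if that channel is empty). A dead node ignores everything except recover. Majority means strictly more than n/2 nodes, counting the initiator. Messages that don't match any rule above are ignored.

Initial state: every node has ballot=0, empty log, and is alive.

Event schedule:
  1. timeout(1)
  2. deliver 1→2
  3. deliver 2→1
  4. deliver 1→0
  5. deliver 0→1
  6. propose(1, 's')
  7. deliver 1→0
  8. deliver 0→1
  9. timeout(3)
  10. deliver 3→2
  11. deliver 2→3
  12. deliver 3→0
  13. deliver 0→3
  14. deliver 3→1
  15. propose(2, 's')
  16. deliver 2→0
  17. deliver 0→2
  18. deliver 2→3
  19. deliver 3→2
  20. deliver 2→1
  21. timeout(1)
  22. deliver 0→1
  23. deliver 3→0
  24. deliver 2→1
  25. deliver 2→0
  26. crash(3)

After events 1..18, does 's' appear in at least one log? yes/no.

after 1 — timeout(1): n1:cand/b5/[-]
after 2 — deliver 1→2: n2:foll/b5/[-]
after 3 — deliver 2→1: ·
after 4 — deliver 1→0: n0:foll/b5/[-]
after 5 — deliver 0→1: n1:lead/b5/[-]
after 6 — propose(1,'s'): ·
after 7 — deliver 1→0: n0:foll/b5/[s]
after 8 — deliver 0→1: ·
after 9 — timeout(3): n3:cand/b7/[-]
after 10 — deliver 3→2: n2:foll/b7/[-]
after 11 — deliver 2→3: ·
after 12 — deliver 3→0: n0:foll/b7/[s]
after 13 — deliver 0→3: n3:lead/b7/[-]
after 14 — deliver 3→1: n1:foll/b7/[-]
after 15 — propose(2,'s'): ·
after 16 — deliver 2→0: ·
after 17 — deliver 0→2: ·
after 18 — deliver 2→3: ·

yes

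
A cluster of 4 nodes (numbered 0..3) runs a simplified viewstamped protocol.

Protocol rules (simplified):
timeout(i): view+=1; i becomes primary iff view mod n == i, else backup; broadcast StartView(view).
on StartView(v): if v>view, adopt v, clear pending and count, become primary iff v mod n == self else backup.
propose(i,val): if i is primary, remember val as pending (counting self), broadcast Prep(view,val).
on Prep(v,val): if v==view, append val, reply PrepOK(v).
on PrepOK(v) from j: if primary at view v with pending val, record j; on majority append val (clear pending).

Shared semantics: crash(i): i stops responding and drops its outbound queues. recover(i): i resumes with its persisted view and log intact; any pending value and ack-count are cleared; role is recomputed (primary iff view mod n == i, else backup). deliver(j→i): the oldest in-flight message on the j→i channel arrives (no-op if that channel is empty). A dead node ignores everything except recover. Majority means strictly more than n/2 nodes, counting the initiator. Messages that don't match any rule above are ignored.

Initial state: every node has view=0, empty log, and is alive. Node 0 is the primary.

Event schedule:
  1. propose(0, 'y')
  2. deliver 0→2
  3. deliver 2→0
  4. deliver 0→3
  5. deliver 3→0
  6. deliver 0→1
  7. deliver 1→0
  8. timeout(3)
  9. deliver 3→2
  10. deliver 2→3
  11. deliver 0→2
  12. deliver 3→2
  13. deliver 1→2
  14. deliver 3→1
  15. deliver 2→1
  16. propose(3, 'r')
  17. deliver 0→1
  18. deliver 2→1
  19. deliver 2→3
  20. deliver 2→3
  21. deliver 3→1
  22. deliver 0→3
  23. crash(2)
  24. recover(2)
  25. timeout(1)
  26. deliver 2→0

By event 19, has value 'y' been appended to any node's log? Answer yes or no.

[1] propose(0,'y') → ∅
[2] deliver 0→2 → N2(back v0 [y])
[3] deliver 2→0 → ∅
[4] deliver 0→3 → N3(back v0 [y])
[5] deliver 3→0 → N0(prim v0 [y])
[6] deliver 0→1 → N1(back v0 [y])
[7] deliver 1→0 → ∅
[8] timeout(3) → N3(back v1 [y])
[9] deliver 3→2 → N2(back v1 [y])
[10] deliver 2→3 → ∅
[11] deliver 0→2 → ∅
[12] deliver 3→2 → ∅
[13] deliver 1→2 → ∅
[14] deliver 3→1 → N1(prim v1 [y])
[15] deliver 2→1 → ∅
[16] propose(3,'r') → ∅
[17] deliver 0→1 → ∅
[18] deliver 2→1 → ∅
[19] deliver 2→3 → ∅

yes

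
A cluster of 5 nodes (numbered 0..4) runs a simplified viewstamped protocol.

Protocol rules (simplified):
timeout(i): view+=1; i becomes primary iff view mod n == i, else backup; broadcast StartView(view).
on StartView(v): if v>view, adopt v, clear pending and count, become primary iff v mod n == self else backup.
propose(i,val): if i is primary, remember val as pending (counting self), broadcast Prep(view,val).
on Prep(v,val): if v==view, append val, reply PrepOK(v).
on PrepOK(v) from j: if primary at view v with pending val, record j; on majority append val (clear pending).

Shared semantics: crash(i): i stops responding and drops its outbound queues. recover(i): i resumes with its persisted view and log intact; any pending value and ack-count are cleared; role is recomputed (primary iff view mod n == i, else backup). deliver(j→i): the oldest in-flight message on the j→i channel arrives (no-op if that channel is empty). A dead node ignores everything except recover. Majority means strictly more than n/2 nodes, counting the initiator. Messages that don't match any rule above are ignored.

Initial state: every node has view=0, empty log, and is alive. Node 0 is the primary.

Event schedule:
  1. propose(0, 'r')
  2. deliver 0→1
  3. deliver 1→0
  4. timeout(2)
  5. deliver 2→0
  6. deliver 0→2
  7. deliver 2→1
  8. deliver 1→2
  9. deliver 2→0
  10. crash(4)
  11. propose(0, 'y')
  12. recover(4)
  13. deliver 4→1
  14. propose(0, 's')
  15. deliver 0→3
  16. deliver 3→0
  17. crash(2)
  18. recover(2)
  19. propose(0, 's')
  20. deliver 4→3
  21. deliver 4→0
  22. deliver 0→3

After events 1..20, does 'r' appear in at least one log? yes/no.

e1 propose(0,'r'): ·
e2 deliver 0→1: 1[back,v=0,r]
e3 deliver 1→0: ·
e4 timeout(2): 2[back,v=1,-]
e5 deliver 2→0: 0[back,v=1,-]
e6 deliver 0→2: ·
e7 deliver 2→1: 1[prim,v=1,r]
e8 deliver 1→2: ·
e9 deliver 2→0: ·
e10 crash(4): 4[✗back,v=0,-]
e11 propose(0,'y'): ·
e12 recover(4): 4[back,v=0,-]
e13 deliver 4→1: ·
e14 propose(0,'s'): ·
e15 deliver 0→3: 3[back,v=0,r]
e16 deliver 3→0: ·
e17 crash(2): 2[✗back,v=1,-]
e18 recover(2): 2[back,v=1,-]
e19 propose(0,'s'): ·
e20 deliver 4→3: ·

yes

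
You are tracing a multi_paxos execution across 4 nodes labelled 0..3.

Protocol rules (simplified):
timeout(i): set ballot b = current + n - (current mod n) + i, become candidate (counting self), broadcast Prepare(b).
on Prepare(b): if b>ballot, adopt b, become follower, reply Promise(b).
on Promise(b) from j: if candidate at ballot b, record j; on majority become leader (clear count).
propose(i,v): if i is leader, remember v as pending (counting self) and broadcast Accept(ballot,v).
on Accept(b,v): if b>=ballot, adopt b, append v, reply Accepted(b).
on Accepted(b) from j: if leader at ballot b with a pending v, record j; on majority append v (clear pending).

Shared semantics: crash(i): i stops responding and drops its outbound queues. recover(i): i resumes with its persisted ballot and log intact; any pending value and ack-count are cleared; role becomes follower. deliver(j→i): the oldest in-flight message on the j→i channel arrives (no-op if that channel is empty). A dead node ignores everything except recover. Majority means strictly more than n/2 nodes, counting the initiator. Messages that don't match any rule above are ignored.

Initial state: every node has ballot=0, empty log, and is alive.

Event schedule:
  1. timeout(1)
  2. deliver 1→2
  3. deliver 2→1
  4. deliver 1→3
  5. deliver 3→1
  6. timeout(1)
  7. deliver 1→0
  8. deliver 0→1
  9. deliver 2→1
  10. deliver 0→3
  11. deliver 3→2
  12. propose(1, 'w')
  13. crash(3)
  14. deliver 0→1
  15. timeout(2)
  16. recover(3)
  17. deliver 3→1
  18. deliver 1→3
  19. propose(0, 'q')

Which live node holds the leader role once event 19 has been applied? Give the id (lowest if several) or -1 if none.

step 1 timeout(1): 1={cand,b=5,log=-}
step 2 deliver 1→2: 2={foll,b=5,log=-}
step 3 deliver 2→1: —
step 4 deliver 1→3: 3={foll,b=5,log=-}
step 5 deliver 3→1: 1={lead,b=5,log=-}
step 6 timeout(1): 1={cand,b=9,log=-}
step 7 deliver 1→0: 0={foll,b=5,log=-}
step 8 deliver 0→1: —
step 9 deliver 2→1: —
step 10 deliver 0→3: —
step 11 deliver 3→2: —
step 12 propose(1,'w'): —
step 13 crash(3): 3={✗foll,b=5,log=-}
step 14 deliver 0→1: —
step 15 timeout(2): 2={cand,b=10,log=-}
step 16 recover(3): 3={foll,b=5,log=-}
step 17 deliver 3→1: —
step 18 deliver 1→3: 3={foll,b=9,log=-}
step 19 propose(0,'q'): —

-1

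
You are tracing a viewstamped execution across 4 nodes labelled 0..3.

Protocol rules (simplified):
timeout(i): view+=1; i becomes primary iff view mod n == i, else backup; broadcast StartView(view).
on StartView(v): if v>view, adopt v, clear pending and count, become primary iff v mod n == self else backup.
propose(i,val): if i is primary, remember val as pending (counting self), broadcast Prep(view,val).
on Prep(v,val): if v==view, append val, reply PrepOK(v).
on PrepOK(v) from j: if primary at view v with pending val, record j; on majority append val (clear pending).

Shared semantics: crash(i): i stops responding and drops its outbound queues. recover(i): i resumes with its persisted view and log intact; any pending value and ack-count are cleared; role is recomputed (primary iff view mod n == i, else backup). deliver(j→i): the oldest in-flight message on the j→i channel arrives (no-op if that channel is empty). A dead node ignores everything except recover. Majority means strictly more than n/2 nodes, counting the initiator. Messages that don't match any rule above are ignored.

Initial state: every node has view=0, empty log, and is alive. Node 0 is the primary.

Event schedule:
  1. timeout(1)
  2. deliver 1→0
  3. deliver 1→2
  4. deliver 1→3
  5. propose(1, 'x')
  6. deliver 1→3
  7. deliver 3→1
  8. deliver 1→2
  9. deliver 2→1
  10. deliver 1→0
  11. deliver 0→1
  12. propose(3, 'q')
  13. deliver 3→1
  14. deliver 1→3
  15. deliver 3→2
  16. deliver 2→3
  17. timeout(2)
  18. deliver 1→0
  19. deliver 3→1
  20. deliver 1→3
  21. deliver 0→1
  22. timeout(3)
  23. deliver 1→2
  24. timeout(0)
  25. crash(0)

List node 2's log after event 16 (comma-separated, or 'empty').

x

[1] timeout(1) → N1(prim v1 [-])
[2] deliver 1→0 → N0(back v1 [-])
[3] deliver 1→2 → N2(back v1 [-])
[4] deliver 1→3 → N3(back v1 [-])
[5] propose(1,'x') → ∅
[6] deliver 1→3 → N3(back v1 [x])
[7] deliver 3→1 → ∅
[8] deliver 1→2 → N2(back v1 [x])
[9] deliver 2→1 → N1(prim v1 [x])
[10] deliver 1→0 → N0(back v1 [x])
[11] deliver 0→1 → ∅
[12] propose(3,'q') → ∅
[13] deliver 3→1 → ∅
[14] deliver 1→3 → ∅
[15] deliver 3→2 → ∅
[16] deliver 2→3 → ∅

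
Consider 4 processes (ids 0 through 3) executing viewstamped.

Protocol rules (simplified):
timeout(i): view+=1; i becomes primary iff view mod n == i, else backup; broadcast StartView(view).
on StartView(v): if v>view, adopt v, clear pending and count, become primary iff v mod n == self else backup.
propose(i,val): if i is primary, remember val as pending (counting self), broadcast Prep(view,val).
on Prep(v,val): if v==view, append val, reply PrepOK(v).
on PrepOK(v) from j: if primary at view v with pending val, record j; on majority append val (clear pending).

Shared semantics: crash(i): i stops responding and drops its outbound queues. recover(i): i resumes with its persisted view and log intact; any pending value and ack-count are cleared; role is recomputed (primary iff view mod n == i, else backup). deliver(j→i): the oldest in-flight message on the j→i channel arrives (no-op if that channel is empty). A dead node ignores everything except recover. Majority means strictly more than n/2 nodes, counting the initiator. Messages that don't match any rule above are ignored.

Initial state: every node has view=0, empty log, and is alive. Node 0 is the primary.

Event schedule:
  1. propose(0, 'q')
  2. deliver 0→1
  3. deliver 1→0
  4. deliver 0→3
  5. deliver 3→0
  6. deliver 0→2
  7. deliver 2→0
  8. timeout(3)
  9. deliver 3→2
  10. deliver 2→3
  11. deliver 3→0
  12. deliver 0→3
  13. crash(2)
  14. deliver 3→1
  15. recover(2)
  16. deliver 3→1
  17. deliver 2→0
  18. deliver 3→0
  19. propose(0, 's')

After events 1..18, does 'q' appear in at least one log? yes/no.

after 1 — propose(0,'q'): ·
after 2 — deliver 0→1: n1:back/v0/[q]
after 3 — deliver 1→0: ·
after 4 — deliver 0→3: n3:back/v0/[q]
after 5 — deliver 3→0: n0:prim/v0/[q]
after 6 — deliver 0→2: n2:back/v0/[q]
after 7 — deliver 2→0: ·
after 8 — timeout(3): n3:back/v1/[q]
after 9 — deliver 3→2: n2:back/v1/[q]
after 10 — deliver 2→3: ·
after 11 — deliver 3→0: n0:back/v1/[q]
after 12 — deliver 0→3: ·
after 13 — crash(2): n2:✗back/v1/[q]
after 14 — deliver 3→1: n1:prim/v1/[q]
after 15 — recover(2): n2:back/v1/[q]
after 16 — deliver 3→1: ·
after 17 — deliver 2→0: ·
after 18 — deliver 3→0: ·

yes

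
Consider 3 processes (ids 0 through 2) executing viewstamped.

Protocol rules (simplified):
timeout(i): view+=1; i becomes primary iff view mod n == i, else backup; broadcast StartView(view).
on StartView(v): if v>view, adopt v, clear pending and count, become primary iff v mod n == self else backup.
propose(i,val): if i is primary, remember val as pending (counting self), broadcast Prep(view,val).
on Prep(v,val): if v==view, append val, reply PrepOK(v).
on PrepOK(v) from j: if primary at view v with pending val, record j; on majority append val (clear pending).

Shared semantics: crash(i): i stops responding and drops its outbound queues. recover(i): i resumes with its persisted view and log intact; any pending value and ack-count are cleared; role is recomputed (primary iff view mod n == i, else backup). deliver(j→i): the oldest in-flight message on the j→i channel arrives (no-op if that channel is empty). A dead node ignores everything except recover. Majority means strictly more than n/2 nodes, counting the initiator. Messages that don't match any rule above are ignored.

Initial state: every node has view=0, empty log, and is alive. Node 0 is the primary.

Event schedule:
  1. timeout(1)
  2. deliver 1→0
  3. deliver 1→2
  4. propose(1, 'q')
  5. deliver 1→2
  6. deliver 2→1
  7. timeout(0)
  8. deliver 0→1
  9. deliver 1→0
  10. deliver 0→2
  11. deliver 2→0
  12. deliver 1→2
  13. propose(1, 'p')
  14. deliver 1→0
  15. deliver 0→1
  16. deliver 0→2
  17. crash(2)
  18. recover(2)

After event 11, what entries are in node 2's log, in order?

q

e1 timeout(1): 1[prim,v=1,-]
e2 deliver 1→0: 0[back,v=1,-]
e3 deliver 1→2: 2[back,v=1,-]
e4 propose(1,'q'): ·
e5 deliver 1→2: 2[back,v=1,q]
e6 deliver 2→1: 1[prim,v=1,q]
e7 timeout(0): 0[back,v=2,-]
e8 deliver 0→1: 1[back,v=2,q]
e9 deliver 1→0: ·
e10 deliver 0→2: 2[prim,v=2,q]
e11 deliver 2→0: ·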